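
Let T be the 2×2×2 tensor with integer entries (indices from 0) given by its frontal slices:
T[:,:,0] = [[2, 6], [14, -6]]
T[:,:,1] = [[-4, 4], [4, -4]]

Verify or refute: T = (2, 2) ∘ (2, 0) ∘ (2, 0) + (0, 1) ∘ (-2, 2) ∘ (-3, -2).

No

Reconstruct entry (0,0,0) from the claimed factors: Σₗ aₗ[0]bₗ[0]cₗ[0] = (2)·(2)·(2) + (0)·(-2)·(-3) = 8, but T[0,0,0] = 2. The claim is false.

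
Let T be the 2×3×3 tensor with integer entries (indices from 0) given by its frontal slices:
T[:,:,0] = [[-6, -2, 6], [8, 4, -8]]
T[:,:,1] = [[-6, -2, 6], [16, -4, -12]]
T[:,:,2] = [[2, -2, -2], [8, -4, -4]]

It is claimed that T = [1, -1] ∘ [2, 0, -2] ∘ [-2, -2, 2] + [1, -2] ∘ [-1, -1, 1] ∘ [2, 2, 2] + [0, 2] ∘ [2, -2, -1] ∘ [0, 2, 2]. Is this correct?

Reconstruct entrywise from the claimed factors. For example, T[0,1,0] = -2 and Σₗ aₗ[0]bₗ[1]cₗ[0] = (1)·(0)·(-2) + (1)·(-1)·(2) + (0)·(-2)·(0) = -2; checking all 18 entries, every one matches. The claim holds.

Yes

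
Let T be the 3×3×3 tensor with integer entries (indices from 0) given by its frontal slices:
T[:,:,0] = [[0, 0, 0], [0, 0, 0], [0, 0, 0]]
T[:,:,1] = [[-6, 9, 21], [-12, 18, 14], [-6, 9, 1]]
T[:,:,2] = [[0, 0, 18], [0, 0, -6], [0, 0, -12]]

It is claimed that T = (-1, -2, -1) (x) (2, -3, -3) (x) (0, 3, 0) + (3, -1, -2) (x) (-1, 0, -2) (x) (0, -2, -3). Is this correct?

No

Reconstruct entry (0,0,1) from the claimed factors: Σₗ aₗ[0]bₗ[0]cₗ[1] = (-1)·(2)·(3) + (3)·(-1)·(-2) = 0, but T[0,0,1] = -6. The claim is false.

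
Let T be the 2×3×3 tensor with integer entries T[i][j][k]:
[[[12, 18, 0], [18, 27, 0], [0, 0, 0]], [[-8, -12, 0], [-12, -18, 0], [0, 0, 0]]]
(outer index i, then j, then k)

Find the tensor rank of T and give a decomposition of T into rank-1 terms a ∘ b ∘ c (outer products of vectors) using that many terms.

rank(T) = 1

Lower bound: T ≠ 0 (e.g. T[0,0,0] = 12), so rank(T) ≥ 1.
Upper bound: if T = a ∘ b ∘ c then every fibre of T is a multiple of the corresponding factor, so read the factors off the fibres through the nonzero entry T[0,0,0] = 12.
The mode-1 fibre T[:,0,0] = [12, -8] gives a = [3, -2] (primitive direction); the mode-2 fibre T[0,:,0] = [12, 18, 0] gives b = [2, 3, 0]; then c[k] = T[0,0,k] / (a[0]·b[0]) = [12, 18, 0] / 6 = [2, 3, 0].
Expanding [3, -2] ∘ [2, 3, 0] ∘ [2, 3, 0] reproduces all 18 entries of T, so T = [3, -2] ∘ [2, 3, 0] ∘ [2, 3, 0] and rank(T) ≤ 1.
These bounds meet, so rank(T) = 1.
Check entry T[1,0,1] = -12: (-2)·(2)·(3) = -12.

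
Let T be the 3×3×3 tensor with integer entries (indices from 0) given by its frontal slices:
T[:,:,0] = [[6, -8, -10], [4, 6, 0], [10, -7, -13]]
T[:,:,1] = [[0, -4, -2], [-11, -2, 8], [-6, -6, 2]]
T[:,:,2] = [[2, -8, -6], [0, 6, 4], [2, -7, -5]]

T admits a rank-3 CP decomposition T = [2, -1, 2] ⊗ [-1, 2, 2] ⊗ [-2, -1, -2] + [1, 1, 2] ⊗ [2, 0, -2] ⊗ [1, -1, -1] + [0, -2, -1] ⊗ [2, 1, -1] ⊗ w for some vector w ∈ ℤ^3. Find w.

w = [-1, 2, -1]

Subtract the known terms from T to get the rank-1 residual R = [0, -2, -1] ⊗ [2, 1, -1] ⊗ w, so R[i,j,k] = a[i]·b[j]·w[k]. Pick indices with nonzero a[1]·b[0] = (-2)·(2) = -4. Only the fibre through (1,0,·) is needed: R[1,0,:] = T[1,0,:] − Σₗ aₗ[1]bₗ[0]cₗ = [4, -11, 0] − (-1)·(-1)·[-2, -1, -2] − (1)·(2)·[1, -1, -1] = [4, -8, 4]. Then w[k] = R[1,0,k] / -4 for each k, giving w = [4, -8, 4] / -4 = [-1, 2, -1].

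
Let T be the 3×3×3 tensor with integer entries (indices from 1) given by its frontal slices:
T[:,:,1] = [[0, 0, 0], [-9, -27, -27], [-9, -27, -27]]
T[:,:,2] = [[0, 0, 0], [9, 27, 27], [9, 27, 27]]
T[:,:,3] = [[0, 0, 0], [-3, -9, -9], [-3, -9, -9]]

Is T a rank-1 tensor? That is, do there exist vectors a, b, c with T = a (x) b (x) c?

Yes

If T = a (x) b (x) c then every fibre of T is a multiple of the corresponding factor, so read the factors off the fibres through the nonzero entry T[2,1,1] = -9.
The mode-1 fibre T[:,1,1] = [0, -9, -9] gives a = [0, 1, 1] (primitive direction); the mode-2 fibre T[2,:,1] = [-9, -27, -27] gives b = [1, 3, 3]; then c[k] = T[2,1,k] / (a[2]·b[1]) = [-9, 9, -3] / 1 = [-9, 9, -3].
Expanding [0, 1, 1] (x) [1, 3, 3] (x) [-9, 9, -3] reproduces all 27 entries of T, so T = [0, 1, 1] (x) [1, 3, 3] (x) [-9, 9, -3] and rank(T) ≤ 1.
Equivalently every frontal slice T[:,:,k] is c[k] times the rank-1 matrix [0, 1, 1] (x) [1, 3, 3]. So T has rank 1 (it is nonzero).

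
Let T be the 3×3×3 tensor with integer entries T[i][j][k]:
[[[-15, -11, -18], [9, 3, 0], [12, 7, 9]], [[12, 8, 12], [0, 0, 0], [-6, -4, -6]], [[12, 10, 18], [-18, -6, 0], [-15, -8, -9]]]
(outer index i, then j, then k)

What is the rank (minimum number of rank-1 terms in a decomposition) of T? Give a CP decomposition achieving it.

Lower bound: the mode-3 unfolding of T (rows indexed by k, columns by (i,j) = (0,0), (0,1), (0,2), (1,0), (1,1), (1,2), (2,0), (2,1), (2,2)) is [[-15, 9, 12, 12, 0, -6, 12, -18, -15], [-11, 3, 7, 8, 0, -4, 10, -6, -8], [-18, 0, 9, 12, 0, -6, 18, 0, -9]].
There the 2×2 minor on rows k ∈ {0, 1}, columns (i,j) ∈ {(0,0), (0,1)} is det [[-15, 9], [-11, 3]] = 54 ≠ 0, so this unfolding has rank ≥ 2; CP rank is at least every unfolding rank, so rank(T) ≥ 2. (This is only a lower bound: in general the CP rank may exceed every unfolding rank, so we still need to exhibit 2 rank-1 terms summing to T.)
Upper bound — finding two terms. Write S_k = T[:,:,k] for the frontal slices: S₀ = [[-15, 9, 12], [12, 0, -6], [12, -18, -15]], S₁ = [[-11, 3, 7], [8, 0, -4], [10, -6, -8]], S₂ = [[-18, 0, 9], [12, 0, -6], [18, 0, -9]].
If T = a₁ ⊗ b₁ ⊗ c₁ + a₂ ⊗ b₂ ⊗ c₂ then each S_k = c₁[k]·a₁b₁ᵀ + c₂[k]·a₂b₂ᵀ. S₀ and S₁ are linearly independent, so a₁b₁ᵀ and a₂b₂ᵀ must span the same plane of matrices: they are the rank-1 matrices of the form x·S₀ + y·S₁.
The 2×2 minor of x·S₀ + y·S₁ on rows {0,1}, columns {0,1} is −108·x² − 108·xy − 24·y² = (-12)·(3·x + 2·y)(3·x + y), vanishing at (x:y) = (2:-3) and (1:-3).
M₁ = 2·S₀ − 3·S₁ = [[3, 9, 3], [0, 0, 0], [-6, -18, -6]] = 3·[1, 0, -2][1, 3, 1]ᵀ and M₂ = S₀ − 3·S₁ = [[18, 0, -9], [-12, 0, 6], [-18, 0, 9]] = 3·[3, -2, -3][2, 0, -1]ᵀ, so take a₁ = [1, 0, -2], b₁ = [1, 3, 1], a₂ = [3, -2, -3], b₂ = [2, 0, -1].
Each slice is an integer combination of E₁ = a₁b₁ᵀ and E₂ = a₂b₂ᵀ: S₀ = 3·E₁ − 3·E₂, S₁ = E₁ − 2·E₂, S₂ = −3·E₂; reading off coefficients, c₁ = [3, 1, 0] and c₂ = [-3, -2, -3].
Hence T = [1, 0, -2] ⊗ [1, 3, 1] ⊗ [3, 1, 0] + [3, -2, -3] ⊗ [2, 0, -1] ⊗ [-3, -2, -3], so rank(T) ≤ 2.
These bounds meet, so rank(T) = 2.
Check entry T[1,1,1] = 0: (0)·(3)·(1) + (-2)·(0)·(-2) = 0.

rank(T) = 2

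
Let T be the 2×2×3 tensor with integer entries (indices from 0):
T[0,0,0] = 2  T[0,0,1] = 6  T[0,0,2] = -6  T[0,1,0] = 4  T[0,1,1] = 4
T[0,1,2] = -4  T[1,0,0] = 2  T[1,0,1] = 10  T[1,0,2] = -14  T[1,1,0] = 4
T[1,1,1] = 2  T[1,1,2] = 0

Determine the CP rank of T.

Lower bound: the mode-3 unfolding of T (rows indexed by k, columns by (i,j) = (0,0), (0,1), (1,0), (1,1)) is [[2, 4, 2, 4], [6, 4, 10, 2], [-6, -4, -14, 0]].
There the 3×3 minor on rows k ∈ {0, 1, 2}, columns (i,j) ∈ {(0,0), (0,1), (1,0)} is det [[2, 4, 2], [6, 4, 10], [-6, -4, -14]] = 64 ≠ 0, so this unfolding has rank ≥ 3; CP rank is at least every unfolding rank, so rank(T) ≥ 3. (Flattening ranks never certify an upper bound on CP rank; for that we must actually write T with 3 rank-1 terms.)
Upper bound: T is a sum of 3 rank-1 terms, T = [0, 1] ⊗ [2, -1] ⊗ [0, 2, -4] + [1, 1] ⊗ [1, 0] ⊗ [-2, 2, -2] + [1, 1] ⊗ [1, 1] ⊗ [4, 4, -4] (written with every a and b primitive with positive leading entry and the scale carried by c; CP decompositions are not unique, and this one is verified by expanding entrywise), so rank(T) ≤ 3.
These bounds meet, so rank(T) = 3.
Check entry T[0,0,0] = 2: (0)·(2)·(0) + (1)·(1)·(-2) + (1)·(1)·(4) = 2.

3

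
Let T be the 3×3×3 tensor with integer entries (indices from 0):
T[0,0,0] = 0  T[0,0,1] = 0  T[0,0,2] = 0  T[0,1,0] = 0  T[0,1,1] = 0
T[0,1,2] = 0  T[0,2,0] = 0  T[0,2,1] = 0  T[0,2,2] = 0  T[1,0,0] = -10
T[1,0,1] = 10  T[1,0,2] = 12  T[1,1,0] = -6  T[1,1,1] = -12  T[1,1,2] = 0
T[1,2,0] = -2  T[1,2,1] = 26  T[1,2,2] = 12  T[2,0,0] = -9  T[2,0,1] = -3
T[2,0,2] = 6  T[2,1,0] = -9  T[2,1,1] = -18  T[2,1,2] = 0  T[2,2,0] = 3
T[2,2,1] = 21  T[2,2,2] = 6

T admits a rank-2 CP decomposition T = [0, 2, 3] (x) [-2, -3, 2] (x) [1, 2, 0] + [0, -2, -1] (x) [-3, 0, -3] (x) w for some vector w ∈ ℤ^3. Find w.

w = [-1, 3, 2]

Subtract the known terms from T to get the rank-1 residual R = [0, -2, -1] (x) [-3, 0, -3] (x) w, so R[i,j,k] = a[i]·b[j]·w[k]. Pick indices with nonzero a[1]·b[0] = (-2)·(-3) = 6. Only the fibre through (1,0,·) is needed: R[1,0,:] = T[1,0,:] − Σₗ aₗ[1]bₗ[0]cₗ = [-10, 10, 12] − (2)·(-2)·[1, 2, 0] = [-6, 18, 12]. Then w[k] = R[1,0,k] / 6 for each k, giving w = [-6, 18, 12] / 6 = [-1, 3, 2].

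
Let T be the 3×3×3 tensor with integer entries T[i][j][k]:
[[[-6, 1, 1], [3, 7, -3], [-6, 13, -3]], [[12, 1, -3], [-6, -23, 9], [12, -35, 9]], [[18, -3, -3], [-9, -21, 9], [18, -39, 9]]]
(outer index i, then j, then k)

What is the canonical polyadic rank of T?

Lower bound: the mode-3 unfolding of T (rows indexed by k, columns by (i,j) = (0,0), (0,1), (0,2), (1,0), (1,1), (1,2), (2,0), (2,1), (2,2)) is [[-6, 3, -6, 12, -6, 12, 18, -9, 18], [1, 7, 13, 1, -23, -35, -3, -21, -39], [1, -3, -3, -3, 9, 9, -3, 9, 9]].
There the 2×2 minor on rows k ∈ {0, 1}, columns (i,j) ∈ {(0,0), (0,1)} is det [[-6, 3], [1, 7]] = -45 ≠ 0, so this unfolding has rank ≥ 2; CP rank is at least every unfolding rank, so rank(T) ≥ 2. (This is only a lower bound: in general the CP rank may exceed every unfolding rank, so we still need to exhibit 2 rank-1 terms summing to T.)
Upper bound — finding two terms. Write S_k = T[:,:,k] for the frontal slices: S₀ = [[-6, 3, -6], [12, -6, 12], [18, -9, 18]], S₁ = [[1, 7, 13], [1, -23, -35], [-3, -21, -39]], S₂ = [[1, -3, -3], [-3, 9, 9], [-3, 9, 9]].
If T = a₁ ⊗ b₁ ⊗ c₁ + a₂ ⊗ b₂ ⊗ c₂ then each S_k = c₁[k]·a₁b₁ᵀ + c₂[k]·a₂b₂ᵀ. S₀ and S₁ are linearly independent, so a₁b₁ᵀ and a₂b₂ᵀ must span the same plane of matrices: they are the rank-1 matrices of the form x·S₀ + y·S₁.
The 2×2 minor of x·S₀ + y·S₁ on rows {0,1}, columns {0,1} is 45·xy − 30·y² = 15·(3·x − 2·y)(y), vanishing at (x:y) = (2:3) and (1:0).
M₁ = 2·S₀ + 3·S₁ = [[-9, 27, 27], [27, -81, -81], [27, -81, -81]] = (-9)·[1, -3, -3][1, -3, -3]ᵀ and M₂ = S₀ = [[-6, 3, -6], [12, -6, 12], [18, -9, 18]] = (-3)·[1, -2, -3][2, -1, 2]ᵀ, so take a₁ = [1, -3, -3], b₁ = [1, -3, -3], a₂ = [1, -2, -3], b₂ = [2, -1, 2].
Each slice is an integer combination of E₁ = a₁b₁ᵀ and E₂ = a₂b₂ᵀ: S₀ = −3·E₂, S₁ = −3·E₁ + 2·E₂, S₂ = E₁; reading off coefficients, c₁ = [0, -3, 1] and c₂ = [-3, 2, 0].
Hence T = [1, -3, -3] ⊗ [1, -3, -3] ⊗ [0, -3, 1] + [1, -2, -3] ⊗ [2, -1, 2] ⊗ [-3, 2, 0], so rank(T) ≤ 2.
These bounds meet, so rank(T) = 2.

2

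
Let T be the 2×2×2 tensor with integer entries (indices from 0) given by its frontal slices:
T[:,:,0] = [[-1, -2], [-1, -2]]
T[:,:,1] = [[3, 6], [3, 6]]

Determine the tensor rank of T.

1

Lower bound: T ≠ 0 (e.g. T[0,0,0] = -1), so rank(T) ≥ 1.
Upper bound: the mode-1 fibre T[:,0,0] = [-1, -1] gives a = (1, 1) (primitive direction); the mode-2 fibre T[0,:,0] = [-1, -2] gives b = (1, 2); then c[k] = T[0,0,k] / (a[0]·b[0]) = [-1, 3] / 1 = (-1, 3).
Expanding (1, 1) ⊗ (1, 2) ⊗ (-1, 3) reproduces all 8 entries of T, so T = (1, 1) ⊗ (1, 2) ⊗ (-1, 3) and rank(T) ≤ 1.
These bounds meet, so rank(T) = 1.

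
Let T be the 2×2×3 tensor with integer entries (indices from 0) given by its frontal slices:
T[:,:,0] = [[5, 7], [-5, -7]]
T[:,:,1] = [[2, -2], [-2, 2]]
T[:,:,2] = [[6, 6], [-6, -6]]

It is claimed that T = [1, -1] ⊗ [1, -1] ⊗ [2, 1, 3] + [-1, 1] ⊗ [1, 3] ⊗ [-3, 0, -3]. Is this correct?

Reconstruct entry (0,0,1) from the claimed factors: Σₗ aₗ[0]bₗ[0]cₗ[1] = (1)·(1)·(1) + (-1)·(1)·(0) = 1, but T[0,0,1] = 2. The claim is false.

No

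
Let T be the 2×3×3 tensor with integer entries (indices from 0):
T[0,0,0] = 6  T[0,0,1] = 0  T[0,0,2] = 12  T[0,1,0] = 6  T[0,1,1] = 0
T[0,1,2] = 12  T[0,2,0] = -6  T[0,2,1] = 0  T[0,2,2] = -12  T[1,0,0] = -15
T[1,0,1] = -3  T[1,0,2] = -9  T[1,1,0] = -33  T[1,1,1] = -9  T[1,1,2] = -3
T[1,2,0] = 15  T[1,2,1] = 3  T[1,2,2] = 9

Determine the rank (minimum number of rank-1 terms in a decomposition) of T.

Lower bound: in the mode-2 unfolding of T (rows indexed by j, columns by (i,k)) the 2×2 minor on rows j ∈ {0, 1}, columns (i,k) ∈ {(0,0), (1,0)} is det [[6, -15], [6, -33]] = -108 ≠ 0, so that unfolding has rank ≥ 2 and hence rank(T) ≥ 2 (CP rank is at least every unfolding rank, though it can be larger).
Upper bound: with S_k = T[:,:,k], the two rank-1 terms a₁b₁ᵀ, a₂b₂ᵀ are the rank-1 members of the pencil x·S₀ + y·S₁.
The 2×2 minor of x·S₀ + y·S₁ on rows {0,1}, columns {0,1} is −108·x² − 36·xy = (-36)·(3·x + y)(x), vanishing at (x:y) = (1:-3) and (0:1).
M₁ = S₀ − 3·S₁ = [[6, 6, -6], [-6, -6, 6]] = 6·[1, -1][1, 1, -1]ᵀ and M₂ = S₁ = [[0, 0, 0], [-3, -9, 3]] = (-3)·[0, 1][1, 3, -1]ᵀ, so take a₁ = [1, -1], b₁ = [1, 1, -1], a₂ = [0, 1], b₂ = [1, 3, -1].
Each slice is an integer combination of E₁ = a₁b₁ᵀ and E₂ = a₂b₂ᵀ: S₀ = 6·E₁ − 9·E₂, S₁ = −3·E₂, S₂ = 12·E₁ + 3·E₂; reading off coefficients, c₁ = [6, 0, 12] and c₂ = [-9, -3, 3].
Hence T = [1, -1] ⊗ [1, 1, -1] ⊗ [6, 0, 12] + [0, 1] ⊗ [1, 3, -1] ⊗ [-9, -3, 3], so rank(T) ≤ 2.
These bounds meet, so rank(T) = 2.

2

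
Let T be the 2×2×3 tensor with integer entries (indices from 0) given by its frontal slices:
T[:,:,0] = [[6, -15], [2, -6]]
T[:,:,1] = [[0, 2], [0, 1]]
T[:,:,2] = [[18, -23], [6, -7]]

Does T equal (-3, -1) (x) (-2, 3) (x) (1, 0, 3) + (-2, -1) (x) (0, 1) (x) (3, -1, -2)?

Yes

Reconstruct entrywise from the claimed factors. For example, T[0,1,2] = -23 and Σₗ aₗ[0]bₗ[1]cₗ[2] = (-3)·(3)·(3) + (-2)·(1)·(-2) = -23; checking all 12 entries, every one matches. The claim holds.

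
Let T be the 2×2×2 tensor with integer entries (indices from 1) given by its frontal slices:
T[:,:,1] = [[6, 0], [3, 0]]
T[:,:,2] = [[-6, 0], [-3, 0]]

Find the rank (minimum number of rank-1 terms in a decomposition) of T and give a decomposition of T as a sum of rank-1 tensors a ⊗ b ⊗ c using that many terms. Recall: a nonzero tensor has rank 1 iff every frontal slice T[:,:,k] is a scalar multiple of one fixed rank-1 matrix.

Lower bound: T ≠ 0 (e.g. T[1,1,1] = 6), so rank(T) ≥ 1.
Upper bound: if T = a ⊗ b ⊗ c then every fibre of T is a multiple of the corresponding factor, so read the factors off the fibres through the nonzero entry T[1,1,1] = 6.
The mode-1 fibre T[:,1,1] = [6, 3] gives a = (2, 1) (primitive direction); the mode-2 fibre T[1,:,1] = [6, 0] gives b = (1, 0); then c[k] = T[1,1,k] / (a[1]·b[1]) = [6, -6] / 2 = (3, -3).
Expanding (2, 1) ⊗ (1, 0) ⊗ (3, -3) reproduces all 8 entries of T, so T = (2, 1) ⊗ (1, 0) ⊗ (3, -3) and rank(T) ≤ 1.
These bounds meet, so rank(T) = 1.

rank(T) = 1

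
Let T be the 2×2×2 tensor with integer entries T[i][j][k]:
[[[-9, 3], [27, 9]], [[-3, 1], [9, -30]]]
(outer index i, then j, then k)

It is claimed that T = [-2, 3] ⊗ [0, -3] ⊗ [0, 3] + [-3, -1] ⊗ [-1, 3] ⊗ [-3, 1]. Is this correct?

Yes

Reconstruct entrywise from the claimed factors. For example, T[1,0,1] = 1 and Σₗ aₗ[1]bₗ[0]cₗ[1] = (3)·(0)·(3) + (-1)·(-1)·(1) = 1; checking all 8 entries, every one matches. The claim holds.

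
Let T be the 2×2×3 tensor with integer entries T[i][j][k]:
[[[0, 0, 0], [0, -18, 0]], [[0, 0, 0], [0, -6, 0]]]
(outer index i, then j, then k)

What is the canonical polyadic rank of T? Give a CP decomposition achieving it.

rank(T) = 1

Lower bound: T ≠ 0 (e.g. T[0,1,1] = -18), so rank(T) ≥ 1.
Upper bound: if T = a ⊗ b ⊗ c then every fibre of T is a multiple of the corresponding factor, so read the factors off the fibres through the nonzero entry T[0,1,1] = -18.
The mode-1 fibre T[:,1,1] = [-18, -6] gives a = [3, 1] (primitive direction); the mode-2 fibre T[0,:,1] = [0, -18] gives b = [0, 1]; then c[k] = T[0,1,k] / (a[0]·b[1]) = [0, -18, 0] / 3 = [0, -6, 0].
Expanding [3, 1] ⊗ [0, 1] ⊗ [0, -6, 0] reproduces all 12 entries of T, so T = [3, 1] ⊗ [0, 1] ⊗ [0, -6, 0] and rank(T) ≤ 1.
These bounds meet, so rank(T) = 1.
Check entry T[1,1,0] = 0: (1)·(1)·(0) = 0.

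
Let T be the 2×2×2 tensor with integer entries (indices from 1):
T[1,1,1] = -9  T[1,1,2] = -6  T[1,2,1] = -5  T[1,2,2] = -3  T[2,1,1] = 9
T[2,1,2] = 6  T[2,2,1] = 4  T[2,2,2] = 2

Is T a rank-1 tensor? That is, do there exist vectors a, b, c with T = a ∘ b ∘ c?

The mode-2 unfolding of T (rows indexed by j, columns by (i,k) = (1,1), (1,2), (2,1), (2,2)) is [[-9, -6, 9, 6], [-5, -3, 4, 2]].
There the 2×2 minor on rows j ∈ {1, 2}, columns (i,k) ∈ {(1,1), (1,2)} is det [[-9, -6], [-5, -3]] = -3 ≠ 0, so this unfolding has rank ≥ 2; CP rank is at least every unfolding rank, so rank(T) ≥ 2.
In particular rank(T) ≥ 2 > 1, so T is not rank-1.

No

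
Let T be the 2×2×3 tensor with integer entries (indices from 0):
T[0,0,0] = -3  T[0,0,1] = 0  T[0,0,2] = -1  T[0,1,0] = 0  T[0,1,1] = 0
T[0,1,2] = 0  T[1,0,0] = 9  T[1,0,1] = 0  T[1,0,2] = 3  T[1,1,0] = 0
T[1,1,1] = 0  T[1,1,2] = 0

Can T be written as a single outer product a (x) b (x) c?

The mode-1 fibre T[:,0,0] = [-3, 9] gives a = (1, -3) (primitive direction); the mode-2 fibre T[0,:,0] = [-3, 0] gives b = (1, 0); then c[k] = T[0,0,k] / (a[0]·b[0]) = [-3, 0, -1] / 1 = (-3, 0, -1).
Expanding (1, -3) (x) (1, 0) (x) (-3, 0, -1) reproduces all 12 entries of T, so T = (1, -3) (x) (1, 0) (x) (-3, 0, -1) and rank(T) ≤ 1.
Equivalently every frontal slice T[:,:,k] is c[k] times the rank-1 matrix (1, -3) (x) (1, 0). So T has rank 1 (it is nonzero).

Yes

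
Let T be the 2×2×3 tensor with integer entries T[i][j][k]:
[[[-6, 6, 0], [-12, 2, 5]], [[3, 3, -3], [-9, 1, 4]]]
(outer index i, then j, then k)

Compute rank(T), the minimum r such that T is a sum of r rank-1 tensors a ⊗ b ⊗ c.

2

Lower bound: the mode-2 unfolding of T (rows indexed by j, columns by (i,k) = (0,0), (0,1), (0,2), (1,0), (1,1), (1,2)) is [[-6, 6, 0, 3, 3, -3], [-12, 2, 5, -9, 1, 4]].
There the 2×2 minor on rows j ∈ {0, 1}, columns (i,k) ∈ {(0,0), (0,1)} is det [[-6, 6], [-12, 2]] = 60 ≠ 0, so this unfolding has rank ≥ 2; CP rank is at least every unfolding rank, so rank(T) ≥ 2. (Unfolding ranks only ever bound the CP rank from below — rank(T) can be strictly larger than all of them — so the matching upper bound has to come from an explicit 2-term decomposition.)
Upper bound — finding two terms. Write S_k = T[:,:,k] for the frontal slices: S₀ = [[-6, -12], [3, -9]], S₁ = [[6, 2], [3, 1]], S₂ = [[0, 5], [-3, 4]].
If T = a₁ ⊗ b₁ ⊗ c₁ + a₂ ⊗ b₂ ⊗ c₂ then each S_k = c₁[k]·a₁b₁ᵀ + c₂[k]·a₂b₂ᵀ. S₀ and S₁ are linearly independent, so a₁b₁ᵀ and a₂b₂ᵀ must span the same plane of matrices: they are the rank-1 matrices of the form x·S₀ + y·S₁.
det(x·S₀ + y·S₁) is 90·x² − 30·xy = 30·(3·x − y)(x), vanishing at (x:y) = (1:3) and (0:1).
M₁ = S₀ + 3·S₁ = [[12, -6], [12, -6]] = 6·[1, 1][2, -1]ᵀ and M₂ = S₁ = [[6, 2], [3, 1]] = [2, 1][3, 1]ᵀ, so take a₁ = [1, 1], b₁ = [2, -1], a₂ = [2, 1], b₂ = [3, 1].
Each slice is an integer combination of E₁ = a₁b₁ᵀ and E₂ = a₂b₂ᵀ: S₀ = 6·E₁ − 3·E₂, S₁ = E₂, S₂ = −3·E₁ + E₂; reading off coefficients, c₁ = [6, 0, -3] and c₂ = [-3, 1, 1].
Hence T = [1, 1] ⊗ [2, -1] ⊗ [6, 0, -3] + [2, 1] ⊗ [3, 1] ⊗ [-3, 1, 1], so rank(T) ≤ 2.
These bounds meet, so rank(T) = 2.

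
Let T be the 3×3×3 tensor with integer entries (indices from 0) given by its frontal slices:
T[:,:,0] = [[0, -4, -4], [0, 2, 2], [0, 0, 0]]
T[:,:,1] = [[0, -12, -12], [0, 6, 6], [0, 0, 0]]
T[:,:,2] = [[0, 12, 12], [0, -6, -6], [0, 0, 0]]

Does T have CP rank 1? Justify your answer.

If T = a ⊗ b ⊗ c then every fibre of T is a multiple of the corresponding factor, so read the factors off the fibres through the nonzero entry T[0,1,0] = -4.
The mode-1 fibre T[:,1,0] = [-4, 2, 0] gives a = [2, -1, 0] (primitive direction); the mode-2 fibre T[0,:,0] = [0, -4, -4] gives b = [0, 1, 1]; then c[k] = T[0,1,k] / (a[0]·b[1]) = [-4, -12, 12] / 2 = [-2, -6, 6].
Expanding [2, -1, 0] ⊗ [0, 1, 1] ⊗ [-2, -6, 6] reproduces all 27 entries of T, so T = [2, -1, 0] ⊗ [0, 1, 1] ⊗ [-2, -6, 6] and rank(T) ≤ 1.
Equivalently every frontal slice T[:,:,k] is c[k] times the rank-1 matrix [2, -1, 0] ⊗ [0, 1, 1]. So T has rank 1 (it is nonzero).

Yes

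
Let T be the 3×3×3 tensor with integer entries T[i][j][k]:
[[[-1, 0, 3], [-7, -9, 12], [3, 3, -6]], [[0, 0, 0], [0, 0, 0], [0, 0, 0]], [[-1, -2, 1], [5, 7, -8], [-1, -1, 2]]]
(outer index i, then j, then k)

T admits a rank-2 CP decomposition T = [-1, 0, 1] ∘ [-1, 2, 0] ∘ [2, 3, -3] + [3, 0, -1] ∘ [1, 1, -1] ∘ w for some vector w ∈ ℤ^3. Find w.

Subtract the known terms from T to get the rank-1 residual R = [3, 0, -1] ∘ [1, 1, -1] ∘ w, so R[i,j,k] = a[i]·b[j]·w[k]. Pick indices with nonzero a[0]·b[0] = (3)·(1) = 3. Only the fibre through (0,0,·) is needed: R[0,0,:] = T[0,0,:] − Σₗ aₗ[0]bₗ[0]cₗ = [-1, 0, 3] − (-1)·(-1)·[2, 3, -3] = [-3, -3, 6]. Then w[k] = R[0,0,k] / 3 for each k, giving w = [-3, -3, 6] / 3 = [-1, -1, 2].

w = [-1, -1, 2]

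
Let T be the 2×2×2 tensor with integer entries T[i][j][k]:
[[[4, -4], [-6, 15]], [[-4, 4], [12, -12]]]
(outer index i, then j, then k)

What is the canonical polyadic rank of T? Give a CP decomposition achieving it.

Lower bound: the mode-3 unfolding of T (rows indexed by k, columns by (i,j) = (0,0), (0,1), (1,0), (1,1)) is [[4, -6, -4, 12], [-4, 15, 4, -12]].
There the 2×2 minor on rows k ∈ {0, 1}, columns (i,j) ∈ {(0,0), (0,1)} is det [[4, -6], [-4, 15]] = 36 ≠ 0, so this unfolding has rank ≥ 2; CP rank is at least every unfolding rank, so rank(T) ≥ 2. (Unfolding ranks only ever bound the CP rank from below — rank(T) can be strictly larger than all of them — so the matching upper bound has to come from an explicit 2-term decomposition.)
Upper bound — finding two terms. Write S_k = T[:,:,k] for the frontal slices: S₀ = [[4, -6], [-4, 12]], S₁ = [[-4, 15], [4, -12]].
If T = a₁ ⊗ b₁ ⊗ c₁ + a₂ ⊗ b₂ ⊗ c₂ then each S_k = c₁[k]·a₁b₁ᵀ + c₂[k]·a₂b₂ᵀ. S₀ and S₁ are linearly independent, so a₁b₁ᵀ and a₂b₂ᵀ must span the same plane of matrices: they are the rank-1 matrices of the form x·S₀ + y·S₁.
det(x·S₀ + y·S₁) is 24·x² − 12·xy − 12·y² = 12·(x − y)(2·x + y), vanishing at (x:y) = (1:1) and (1:-2).
M₁ = S₀ + S₁ = [[0, 9], [0, 0]] = 9·[1, 0][0, 1]ᵀ and M₂ = S₀ − 2·S₁ = [[12, -36], [-12, 36]] = 12·[1, -1][1, -3]ᵀ, so take a₁ = [1, 0], b₁ = [0, 1], a₂ = [1, -1], b₂ = [1, -3].
Each slice is an integer combination of E₁ = a₁b₁ᵀ and E₂ = a₂b₂ᵀ: S₀ = 6·E₁ + 4·E₂, S₁ = 3·E₁ − 4·E₂; reading off coefficients, c₁ = [6, 3] and c₂ = [4, -4].
Hence T = [1, 0] ⊗ [0, 1] ⊗ [6, 3] + [1, -1] ⊗ [1, -3] ⊗ [4, -4], so rank(T) ≤ 2.
These bounds meet, so rank(T) = 2.

rank(T) = 2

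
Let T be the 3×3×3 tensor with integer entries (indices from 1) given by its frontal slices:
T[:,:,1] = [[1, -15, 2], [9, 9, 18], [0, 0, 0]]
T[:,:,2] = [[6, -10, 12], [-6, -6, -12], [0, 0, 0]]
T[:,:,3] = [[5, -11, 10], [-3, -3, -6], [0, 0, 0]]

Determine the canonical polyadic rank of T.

2

Lower bound: the mode-3 unfolding of T (rows indexed by k, columns by (i,j) = (1,1), (1,2), (1,3), (2,1), (2,2), (2,3), (3,1), (3,2), (3,3)) is [[1, -15, 2, 9, 9, 18, 0, 0, 0], [6, -10, 12, -6, -6, -12, 0, 0, 0], [5, -11, 10, -3, -3, -6, 0, 0, 0]].
There the 2×2 minor on rows k ∈ {1, 2}, columns (i,j) ∈ {(1,1), (1,2)} is det [[1, -15], [6, -10]] = 80 ≠ 0, so this unfolding has rank ≥ 2; CP rank is at least every unfolding rank, so rank(T) ≥ 2. (Unfolding ranks only ever bound the CP rank from below — rank(T) can be strictly larger than all of them — so the matching upper bound has to come from an explicit 2-term decomposition.)
Upper bound — finding two terms. Write S_k = T[:,:,k] for the frontal slices: S₁ = [[1, -15, 2], [9, 9, 18], [0, 0, 0]], S₂ = [[6, -10, 12], [-6, -6, -12], [0, 0, 0]], S₃ = [[5, -11, 10], [-3, -3, -6], [0, 0, 0]].
If T = a₁ ⊗ b₁ ⊗ c₁ + a₂ ⊗ b₂ ⊗ c₂ then each S_k = c₁[k]·a₁b₁ᵀ + c₂[k]·a₂b₂ᵀ. S₁ and S₂ are linearly independent, so a₁b₁ᵀ and a₂b₂ᵀ must span the same plane of matrices: they are the rank-1 matrices of the form x·S₁ + y·S₂.
The 2×2 minor of x·S₁ + y·S₂ on rows {1,2}, columns {1,2} is 144·x² + 48·xy − 96·y² = 48·(3·x − 2·y)(x + y), vanishing at (x:y) = (2:3) and (1:-1).
M₁ = 2·S₁ + 3·S₂ = [[20, -60, 40], [0, 0, 0], [0, 0, 0]] = 20·[1, 0, 0][1, -3, 2]ᵀ and M₂ = S₁ − S₂ = [[-5, -5, -10], [15, 15, 30], [0, 0, 0]] = (-5)·[1, -3, 0][1, 1, 2]ᵀ, so take a₁ = [1, 0, 0], b₁ = [1, -3, 2], a₂ = [1, -3, 0], b₂ = [1, 1, 2].
Each slice is an integer combination of E₁ = a₁b₁ᵀ and E₂ = a₂b₂ᵀ: S₁ = 4·E₁ − 3·E₂, S₂ = 4·E₁ + 2·E₂, S₃ = 4·E₁ + E₂; reading off coefficients, c₁ = [4, 4, 4] and c₂ = [-3, 2, 1].
Hence T = [1, 0, 0] ⊗ [1, -3, 2] ⊗ [4, 4, 4] + [1, -3, 0] ⊗ [1, 1, 2] ⊗ [-3, 2, 1], so rank(T) ≤ 2.
These bounds meet, so rank(T) = 2.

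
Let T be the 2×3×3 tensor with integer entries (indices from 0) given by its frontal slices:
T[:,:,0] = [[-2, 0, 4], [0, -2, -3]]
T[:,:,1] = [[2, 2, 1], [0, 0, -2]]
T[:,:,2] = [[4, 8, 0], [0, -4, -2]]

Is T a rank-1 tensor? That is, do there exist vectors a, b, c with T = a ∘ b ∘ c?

The mode-2 unfolding of T (rows indexed by j, columns by (i,k) = (0,0), (0,1), (0,2), (1,0), (1,1), (1,2)) is [[-2, 2, 4, 0, 0, 0], [0, 2, 8, -2, 0, -4], [4, 1, 0, -3, -2, -2]].
There the 3×3 minor on rows j ∈ {0, 1, 2}, columns (i,k) ∈ {(0,0), (0,1), (0,2)} is det [[-2, 2, 4], [0, 2, 8], [4, 1, 0]] = 48 ≠ 0, so this unfolding has rank ≥ 3; CP rank is at least every unfolding rank, so rank(T) ≥ 3.
In particular rank(T) ≥ 3 > 1, so T is not rank-1.

No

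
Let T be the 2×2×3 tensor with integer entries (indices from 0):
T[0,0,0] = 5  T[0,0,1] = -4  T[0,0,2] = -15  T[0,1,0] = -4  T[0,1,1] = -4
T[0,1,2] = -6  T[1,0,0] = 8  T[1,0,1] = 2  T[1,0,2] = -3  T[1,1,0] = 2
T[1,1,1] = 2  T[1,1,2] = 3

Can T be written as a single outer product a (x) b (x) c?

No

The mode-2 unfolding of T (rows indexed by j, columns by (i,k) = (0,0), (0,1), (0,2), (1,0), (1,1), (1,2)) is [[5, -4, -15, 8, 2, -3], [-4, -4, -6, 2, 2, 3]].
There the 2×2 minor on rows j ∈ {0, 1}, columns (i,k) ∈ {(0,0), (0,1)} is det [[5, -4], [-4, -4]] = -36 ≠ 0, so this unfolding has rank ≥ 2; CP rank is at least every unfolding rank, so rank(T) ≥ 2.
In particular rank(T) ≥ 2 > 1, so T is not rank-1.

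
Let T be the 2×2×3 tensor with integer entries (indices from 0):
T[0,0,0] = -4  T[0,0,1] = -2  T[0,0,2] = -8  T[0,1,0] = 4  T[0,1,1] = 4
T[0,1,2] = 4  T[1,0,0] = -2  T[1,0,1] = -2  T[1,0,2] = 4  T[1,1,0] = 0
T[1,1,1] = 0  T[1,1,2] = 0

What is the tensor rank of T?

3

Lower bound: the mode-3 unfolding of T (rows indexed by k, columns by (i,j) = (0,0), (0,1), (1,0), (1,1)) is [[-4, 4, -2, 0], [-2, 4, -2, 0], [-8, 4, 4, 0]].
There the 3×3 minor on rows k ∈ {0, 1, 2}, columns (i,j) ∈ {(0,0), (0,1), (1,0)} is det [[-4, 4, -2], [-2, 4, -2], [-8, 4, 4]] = -48 ≠ 0, so this unfolding has rank ≥ 3; CP rank is at least every unfolding rank, so rank(T) ≥ 3. (This is only a lower bound: in general the CP rank may exceed every unfolding rank, so we still need to exhibit 3 rank-1 terms summing to T.)
Upper bound: T is a sum of 3 rank-1 terms, T = [1, -1] ⊗ [1, 0] ⊗ [2, 2, -4] + [1, 0] ⊗ [1, -2] ⊗ [-2, -2, -2] + [1, 0] ⊗ [1, 0] ⊗ [-4, -2, -2] (written with every a and b primitive with positive leading entry and the scale carried by c; CP decompositions are not unique, and this one is verified by expanding entrywise), so rank(T) ≤ 3.
These bounds meet, so rank(T) = 3.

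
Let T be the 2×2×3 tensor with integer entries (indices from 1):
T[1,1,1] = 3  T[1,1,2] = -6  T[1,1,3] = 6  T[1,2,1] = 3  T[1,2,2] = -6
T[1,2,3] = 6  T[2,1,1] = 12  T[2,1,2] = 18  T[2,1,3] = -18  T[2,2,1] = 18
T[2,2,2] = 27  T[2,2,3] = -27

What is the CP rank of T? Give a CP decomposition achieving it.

rank(T) = 2

Lower bound: the mode-3 unfolding of T (rows indexed by k, columns by (i,j) = (1,1), (1,2), (2,1), (2,2)) is [[3, 3, 12, 18], [-6, -6, 18, 27], [6, 6, -18, -27]].
There the 2×2 minor on rows k ∈ {1, 2}, columns (i,j) ∈ {(1,1), (2,1)} is det [[3, 12], [-6, 18]] = 126 ≠ 0, so this unfolding has rank ≥ 2; CP rank is at least every unfolding rank, so rank(T) ≥ 2. (Unfolding ranks only ever bound the CP rank from below — rank(T) can be strictly larger than all of them — so the matching upper bound has to come from an explicit 2-term decomposition.)
Upper bound — finding two terms. Write S_k = T[:,:,k] for the frontal slices: S₁ = [[3, 3], [12, 18]], S₂ = [[-6, -6], [18, 27]], S₃ = [[6, 6], [-18, -27]].
If T = a₁ ⊗ b₁ ⊗ c₁ + a₂ ⊗ b₂ ⊗ c₂ then each S_k = c₁[k]·a₁b₁ᵀ + c₂[k]·a₂b₂ᵀ. S₁ and S₂ are linearly independent, so a₁b₁ᵀ and a₂b₂ᵀ must span the same plane of matrices: they are the rank-1 matrices of the form x·S₁ + y·S₂.
det(x·S₁ + y·S₂) is 18·x² − 9·xy − 54·y² = 9·(2·x + 3·y)(x − 2·y), vanishing at (x:y) = (3:-2) and (2:1).
M₁ = 3·S₁ − 2·S₂ = [[21, 21], [0, 0]] = 21·[1, 0][1, 1]ᵀ and M₂ = 2·S₁ + S₂ = [[0, 0], [42, 63]] = 21·[0, 1][2, 3]ᵀ, so take a₁ = [1, 0], b₁ = [1, 1], a₂ = [0, 1], b₂ = [2, 3].
Each slice is an integer combination of E₁ = a₁b₁ᵀ and E₂ = a₂b₂ᵀ: S₁ = 3·E₁ + 6·E₂, S₂ = −6·E₁ + 9·E₂, S₃ = 6·E₁ − 9·E₂; reading off coefficients, c₁ = [3, -6, 6] and c₂ = [6, 9, -9].
Hence T = [1, 0] ⊗ [1, 1] ⊗ [3, -6, 6] + [0, 1] ⊗ [2, 3] ⊗ [6, 9, -9], so rank(T) ≤ 2.
These bounds meet, so rank(T) = 2.
Check entry T[1,1,3] = 6: (1)·(1)·(6) + (0)·(2)·(-9) = 6.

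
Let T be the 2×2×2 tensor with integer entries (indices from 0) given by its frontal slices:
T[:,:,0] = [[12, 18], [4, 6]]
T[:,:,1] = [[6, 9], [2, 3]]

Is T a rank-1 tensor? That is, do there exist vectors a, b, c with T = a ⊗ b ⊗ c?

Yes

If T = a ⊗ b ⊗ c then every fibre of T is a multiple of the corresponding factor, so read the factors off the fibres through the nonzero entry T[0,0,0] = 12.
The mode-1 fibre T[:,0,0] = [12, 4] gives a = (3, 1) (primitive direction); the mode-2 fibre T[0,:,0] = [12, 18] gives b = (2, 3); then c[k] = T[0,0,k] / (a[0]·b[0]) = [12, 6] / 6 = (2, 1).
Expanding (3, 1) ⊗ (2, 3) ⊗ (2, 1) reproduces all 8 entries of T, so T = (3, 1) ⊗ (2, 3) ⊗ (2, 1) and rank(T) ≤ 1.
Equivalently every frontal slice T[:,:,k] is c[k] times the rank-1 matrix (3, 1) ⊗ (2, 3). So T has rank 1 (it is nonzero).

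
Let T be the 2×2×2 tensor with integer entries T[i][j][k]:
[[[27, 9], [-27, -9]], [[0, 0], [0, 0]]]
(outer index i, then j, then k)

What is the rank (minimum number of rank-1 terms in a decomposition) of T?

1

Lower bound: T ≠ 0 (e.g. T[0,0,0] = 27), so rank(T) ≥ 1.
Upper bound: if T = a ∘ b ∘ c then every fibre of T is a multiple of the corresponding factor, so read the factors off the fibres through the nonzero entry T[0,0,0] = 27.
The mode-1 fibre T[:,0,0] = [27, 0] gives a = [1, 0] (primitive direction); the mode-2 fibre T[0,:,0] = [27, -27] gives b = [1, -1]; then c[k] = T[0,0,k] / (a[0]·b[0]) = [27, 9] / 1 = [27, 9].
Expanding [1, 0] ∘ [1, -1] ∘ [27, 9] reproduces all 8 entries of T, so T = [1, 0] ∘ [1, -1] ∘ [27, 9] and rank(T) ≤ 1.
These bounds meet, so rank(T) = 1.
Check entry T[1,1,1] = 0: (0)·(-1)·(9) = 0.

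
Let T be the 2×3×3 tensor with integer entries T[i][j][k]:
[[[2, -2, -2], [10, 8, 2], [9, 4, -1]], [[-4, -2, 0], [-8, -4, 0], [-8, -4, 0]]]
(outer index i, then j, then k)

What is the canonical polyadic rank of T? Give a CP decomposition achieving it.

Lower bound: in the mode-3 unfolding of T (rows indexed by k, columns by (i,j)) the 3×3 minor on rows k ∈ {0, 1, 2}, columns (i,j) ∈ {(0,0), (0,1), (0,2)} is det [[2, 10, 9], [-2, 8, 4], [-2, 2, -1]] = -24 ≠ 0, so that unfolding has rank ≥ 3 and hence rank(T) ≥ 3 (CP rank is at least every unfolding rank, though it can be larger).
Upper bound: T is a sum of 3 rank-1 terms, T = [1, -1] ⊗ [1, 2, 2] ⊗ [4, 2, 0] + [1, 0] ⊗ [0, 0, 1] ⊗ [0, -2, -2] + [1, 0] ⊗ [2, -2, -1] ⊗ [-1, -2, -1] (one valid choice — decompositions are not unique — normalised so each a, b is primitive with positive first nonzero entry; check it by expanding all entries), so rank(T) ≤ 3.
These bounds meet, so rank(T) = 3.

rank(T) = 3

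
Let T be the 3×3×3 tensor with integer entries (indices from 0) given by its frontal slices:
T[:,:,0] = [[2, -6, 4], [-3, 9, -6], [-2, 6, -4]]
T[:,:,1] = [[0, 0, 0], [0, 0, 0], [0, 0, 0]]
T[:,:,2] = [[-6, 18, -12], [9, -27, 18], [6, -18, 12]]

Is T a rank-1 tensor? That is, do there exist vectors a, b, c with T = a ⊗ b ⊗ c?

Yes

If T = a ⊗ b ⊗ c then every fibre of T is a multiple of the corresponding factor, so read the factors off the fibres through the nonzero entry T[0,0,0] = 2.
The mode-1 fibre T[:,0,0] = [2, -3, -2] gives a = (2, -3, -2) (primitive direction); the mode-2 fibre T[0,:,0] = [2, -6, 4] gives b = (1, -3, 2); then c[k] = T[0,0,k] / (a[0]·b[0]) = [2, 0, -6] / 2 = (1, 0, -3).
Expanding (2, -3, -2) ⊗ (1, -3, 2) ⊗ (1, 0, -3) reproduces all 27 entries of T, so T = (2, -3, -2) ⊗ (1, -3, 2) ⊗ (1, 0, -3) and rank(T) ≤ 1.
Equivalently every frontal slice T[:,:,k] is c[k] times the rank-1 matrix (2, -3, -2) ⊗ (1, -3, 2). So T has rank 1 (it is nonzero).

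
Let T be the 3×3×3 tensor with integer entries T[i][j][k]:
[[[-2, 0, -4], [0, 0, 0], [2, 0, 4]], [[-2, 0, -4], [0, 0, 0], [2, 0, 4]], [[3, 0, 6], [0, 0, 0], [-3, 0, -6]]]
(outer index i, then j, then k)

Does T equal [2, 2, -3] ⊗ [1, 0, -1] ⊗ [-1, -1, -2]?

No

Reconstruct entry (0,0,1) from the claimed factors: Σₗ aₗ[0]bₗ[0]cₗ[1] = (2)·(1)·(-1) = -2, but T[0,0,1] = 0. The claim is false.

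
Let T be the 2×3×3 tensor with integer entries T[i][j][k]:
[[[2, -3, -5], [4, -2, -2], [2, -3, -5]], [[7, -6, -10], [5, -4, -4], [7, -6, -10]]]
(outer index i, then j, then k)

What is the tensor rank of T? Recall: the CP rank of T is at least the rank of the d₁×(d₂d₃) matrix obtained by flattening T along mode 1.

Lower bound: the mode-3 unfolding of T (rows indexed by k, columns by (i,j) = (0,0), (0,1), (0,2), (1,0), (1,1), (1,2)) is [[2, 4, 2, 7, 5, 7], [-3, -2, -3, -6, -4, -6], [-5, -2, -5, -10, -4, -10]].
There the 3×3 minor on rows k ∈ {0, 1, 2}, columns (i,j) ∈ {(0,0), (0,1), (1,0)} is det [[2, 4, 7], [-3, -2, -6], [-5, -2, -10]] = -12 ≠ 0, so this unfolding has rank ≥ 3; CP rank is at least every unfolding rank, so rank(T) ≥ 3. (Flattening ranks never certify an upper bound on CP rank; for that we must actually write T with 3 rank-1 terms.)
Upper bound: T is a sum of 3 rank-1 terms, T = (1, 2) ⊗ (1, 0, 1) ⊗ (0, 1, -1) + (1, 2) ⊗ (2, 1, 2) ⊗ (2, -2, -2) + (2, 1) ⊗ (1, -1, 1) ⊗ (-1, 0, 0) (written with every a and b primitive with positive leading entry and the scale carried by c; CP decompositions are not unique, and this one is verified by expanding entrywise), so rank(T) ≤ 3.
These bounds meet, so rank(T) = 3.

3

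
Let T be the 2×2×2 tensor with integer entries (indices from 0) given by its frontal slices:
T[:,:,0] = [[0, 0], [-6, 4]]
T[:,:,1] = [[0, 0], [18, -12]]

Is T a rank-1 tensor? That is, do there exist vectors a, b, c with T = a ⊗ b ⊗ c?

The mode-1 fibre T[:,0,0] = [0, -6] gives a = (0, 1) (primitive direction); the mode-2 fibre T[1,:,0] = [-6, 4] gives b = (3, -2); then c[k] = T[1,0,k] / (a[1]·b[0]) = [-6, 18] / 3 = (-2, 6).
Expanding (0, 1) ⊗ (3, -2) ⊗ (-2, 6) reproduces all 8 entries of T, so T = (0, 1) ⊗ (3, -2) ⊗ (-2, 6) and rank(T) ≤ 1.
Equivalently every frontal slice T[:,:,k] is c[k] times the rank-1 matrix (0, 1) ⊗ (3, -2). So T has rank 1 (it is nonzero).

Yes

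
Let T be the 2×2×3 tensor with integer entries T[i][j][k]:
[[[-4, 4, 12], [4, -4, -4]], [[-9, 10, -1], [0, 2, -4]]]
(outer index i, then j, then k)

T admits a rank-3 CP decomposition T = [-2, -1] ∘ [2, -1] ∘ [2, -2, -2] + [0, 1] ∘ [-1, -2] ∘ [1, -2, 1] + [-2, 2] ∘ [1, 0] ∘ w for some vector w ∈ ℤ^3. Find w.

Subtract the known terms from T to get the rank-1 residual R = [-2, 2] ∘ [1, 0] ∘ w, so R[i,j,k] = a[i]·b[j]·w[k]. Pick indices with nonzero a[0]·b[0] = (-2)·(1) = -2. Only the fibre through (0,0,·) is needed: R[0,0,:] = T[0,0,:] − Σₗ aₗ[0]bₗ[0]cₗ = [-4, 4, 12] − (-2)·(2)·[2, -2, -2] − (0)·(-1)·[1, -2, 1] = [4, -4, 4]. Then w[k] = R[0,0,k] / -2 for each k, giving w = [4, -4, 4] / -2 = [-2, 2, -2].

w = [-2, 2, -2]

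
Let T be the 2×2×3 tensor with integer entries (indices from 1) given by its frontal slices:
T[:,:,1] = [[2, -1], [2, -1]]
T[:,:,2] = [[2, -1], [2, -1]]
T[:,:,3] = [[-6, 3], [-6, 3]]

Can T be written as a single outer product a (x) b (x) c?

If T = a (x) b (x) c then every fibre of T is a multiple of the corresponding factor, so read the factors off the fibres through the nonzero entry T[1,1,1] = 2.
The mode-1 fibre T[:,1,1] = [2, 2] gives a = [1, 1] (primitive direction); the mode-2 fibre T[1,:,1] = [2, -1] gives b = [2, -1]; then c[k] = T[1,1,k] / (a[1]·b[1]) = [2, 2, -6] / 2 = [1, 1, -3].
Expanding [1, 1] (x) [2, -1] (x) [1, 1, -3] reproduces all 12 entries of T, so T = [1, 1] (x) [2, -1] (x) [1, 1, -3] and rank(T) ≤ 1.
Equivalently every frontal slice T[:,:,k] is c[k] times the rank-1 matrix [1, 1] (x) [2, -1]. So T has rank 1 (it is nonzero).

Yes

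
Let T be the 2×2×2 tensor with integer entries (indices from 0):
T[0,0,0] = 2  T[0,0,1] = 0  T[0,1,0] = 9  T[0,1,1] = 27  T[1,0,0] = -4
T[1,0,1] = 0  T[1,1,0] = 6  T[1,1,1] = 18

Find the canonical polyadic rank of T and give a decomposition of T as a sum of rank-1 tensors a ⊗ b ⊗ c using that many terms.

Lower bound: the mode-2 unfolding of T (rows indexed by j, columns by (i,k) = (0,0), (0,1), (1,0), (1,1)) is [[2, 0, -4, 0], [9, 27, 6, 18]].
There the 2×2 minor on rows j ∈ {0, 1}, columns (i,k) ∈ {(0,0), (0,1)} is det [[2, 0], [9, 27]] = 54 ≠ 0, so this unfolding has rank ≥ 2; CP rank is at least every unfolding rank, so rank(T) ≥ 2. (Unfolding ranks only ever bound the CP rank from below — rank(T) can be strictly larger than all of them — so the matching upper bound has to come from an explicit 2-term decomposition.)
Upper bound — finding two terms. Write S_k = T[:,:,k] for the frontal slices: S₀ = [[2, 9], [-4, 6]], S₁ = [[0, 27], [0, 18]].
If T = a₁ ⊗ b₁ ⊗ c₁ + a₂ ⊗ b₂ ⊗ c₂ then each S_k = c₁[k]·a₁b₁ᵀ + c₂[k]·a₂b₂ᵀ. S₀ and S₁ are linearly independent, so a₁b₁ᵀ and a₂b₂ᵀ must span the same plane of matrices: they are the rank-1 matrices of the form x·S₀ + y·S₁.
det(x·S₀ + y·S₁) is 48·x² + 144·xy = 48·(x + 3·y)(x), vanishing at (x:y) = (3:-1) and (0:1).
M₁ = 3·S₀ − S₁ = [[6, 0], [-12, 0]] = 6·(1, -2)(1, 0)ᵀ and M₂ = S₁ = [[0, 27], [0, 18]] = 9·(3, 2)(0, 1)ᵀ, so take a₁ = (1, -2), b₁ = (1, 0), a₂ = (3, 2), b₂ = (0, 1).
Each slice is an integer combination of E₁ = a₁b₁ᵀ and E₂ = a₂b₂ᵀ: S₀ = 2·E₁ + 3·E₂, S₁ = 9·E₂; reading off coefficients, c₁ = (2, 0) and c₂ = (3, 9).
Hence T = (1, -2) ⊗ (1, 0) ⊗ (2, 0) + (3, 2) ⊗ (0, 1) ⊗ (3, 9), so rank(T) ≤ 2.
These bounds meet, so rank(T) = 2.

rank(T) = 2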